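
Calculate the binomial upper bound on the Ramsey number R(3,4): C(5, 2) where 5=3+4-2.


R(3,4) <= C(3+4-2, 3-1) = C(5, 2)
C(5, 2) = 5! / (2! * 3!)
= 10

10


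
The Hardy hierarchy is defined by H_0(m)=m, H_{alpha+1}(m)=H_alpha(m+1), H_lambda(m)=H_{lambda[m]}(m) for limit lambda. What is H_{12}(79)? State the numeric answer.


H_12(79):
For finite ordinals k, H_k(n) = n + k (each successor step adds 1).
H_12(79) = 79 + 12 = 91

91


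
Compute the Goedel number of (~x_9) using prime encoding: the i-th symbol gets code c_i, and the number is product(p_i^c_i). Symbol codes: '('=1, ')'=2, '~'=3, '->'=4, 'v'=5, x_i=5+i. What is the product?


Formula: (~x_9)
Symbol codes: [1, 3, 14, 2]
Primes: [2, 3, 5, 7]
p_1^1 = 2^1 = 2
p_2^3 = 3^3 = 27
p_3^14 = 5^14 = 6103515625
p_4^2 = 7^2 = 49
Product = 16149902343750

16149902343750


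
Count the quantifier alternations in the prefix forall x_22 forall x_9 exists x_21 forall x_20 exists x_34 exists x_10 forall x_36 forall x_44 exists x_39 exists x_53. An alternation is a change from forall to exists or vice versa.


Walk the prefix and count type changes:
  position 1: forall -> forall
  position 2: forall -> exists <-- alternation
  position 3: exists -> forall <-- alternation
  position 4: forall -> exists <-- alternation
  position 5: exists -> exists
  position 6: exists -> forall <-- alternation
  position 7: forall -> forall
  position 8: forall -> exists <-- alternation
  position 9: exists -> exists
Total alternations = 5

5


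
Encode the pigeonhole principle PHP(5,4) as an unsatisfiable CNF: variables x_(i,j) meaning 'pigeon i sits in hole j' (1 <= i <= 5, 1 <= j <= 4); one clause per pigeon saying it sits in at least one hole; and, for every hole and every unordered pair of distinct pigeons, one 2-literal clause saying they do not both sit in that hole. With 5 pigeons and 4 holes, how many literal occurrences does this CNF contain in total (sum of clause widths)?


PHP(5,4): 5 pigeons, 4 holes, 5*4 = 20 variables.
- pigeon clauses: one per pigeon -> 5 clauses of width 4 -> 20 literals
- hole clauses: 4 holes * C(5,2) = 4 * 10 -> 40 clauses of width 2 -> 80 literals
Total literal occurrences = 20 + 80 = 100

100


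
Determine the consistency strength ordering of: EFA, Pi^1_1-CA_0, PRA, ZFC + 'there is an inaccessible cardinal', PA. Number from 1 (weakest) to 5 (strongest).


Ordering by consistency strength:
1. EFA
2. PRA
3. PA
4. Pi^1_1-CA_0
5. ZFC + 'there is an inaccessible cardinal'


EFA=1, Pi^1_1-CA_0=4, PRA=2, ZFC + 'there is an inaccessible cardinal'=5, PA=3


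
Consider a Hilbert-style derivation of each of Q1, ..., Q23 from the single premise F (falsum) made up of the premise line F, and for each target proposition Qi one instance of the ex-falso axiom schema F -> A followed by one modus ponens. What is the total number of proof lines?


Ex falso, line by line:
- 1 premise line (F)
- 23 targets, each needing 1 axiom instance (F -> Qi) + 1 MP = 2 lines: 2 * 23 = 46
Total = 1 + 46 = 47 lines.

47


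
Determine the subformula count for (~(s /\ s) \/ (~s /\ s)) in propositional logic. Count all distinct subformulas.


Formula: (~(s /\ s) \/ (~s /\ s))
Subformulas found:
  1. s
  2. ~s
  3. (s /\ s)
  4. (~s /\ s)
  5. ~(s /\ s)
  6. (~(s /\ s) \/ (~s /\ s))
Total distinct subformulas = 6

6


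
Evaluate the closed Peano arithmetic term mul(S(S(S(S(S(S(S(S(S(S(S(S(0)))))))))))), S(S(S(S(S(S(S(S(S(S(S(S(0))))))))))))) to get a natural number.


mul(S^12(0), S^12(0)):
S^12(0) = 12
S^12(0) = 12
12 * 12 = 144

144


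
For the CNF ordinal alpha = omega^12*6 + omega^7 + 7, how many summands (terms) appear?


CNF: omega^12*6 + omega^7 + 7
Count the summands separated by '+':
  term 1: omega^12*6
  term 2: omega^7
  term 3: 7
Total terms = 3

3


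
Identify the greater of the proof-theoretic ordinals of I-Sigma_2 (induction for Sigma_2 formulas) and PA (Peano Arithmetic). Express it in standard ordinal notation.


Proof-theoretic ordinal of I-Sigma_2 (induction for Sigma_2 formulas): omega^(omega^omega)
Proof-theoretic ordinal of PA (Peano Arithmetic): epsilon_0
Comparing: omega^(omega^omega) < epsilon_0.
The larger ordinal is epsilon_0 (from PA (Peano Arithmetic)).

epsilon_0


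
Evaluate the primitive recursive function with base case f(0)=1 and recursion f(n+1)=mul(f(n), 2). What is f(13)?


f(0) = 1
f(1) = mul(f(0), 2) = mul(1, 2) = 2
f(2) = mul(f(1), 2) = mul(2, 2) = 4
f(3) = mul(f(2), 2) = mul(4, 2) = 8
f(4) = mul(f(3), 2) = mul(8, 2) = 16
f(5) = mul(f(4), 2) = mul(16, 2) = 32
f(6) = mul(f(5), 2) = mul(32, 2) = 64
f(7) = mul(f(6), 2) = mul(64, 2) = 128
f(8) = mul(f(7), 2) = mul(128, 2) = 256
f(9) = mul(f(8), 2) = mul(256, 2) = 512
f(10) = mul(f(9), 2) = mul(512, 2) = 1024
f(11) = mul(f(10), 2) = mul(1024, 2) = 2048
f(12) = mul(f(11), 2) = mul(2048, 2) = 4096
f(13) = mul(f(12), 2) = mul(4096, 2) = 8192


8192


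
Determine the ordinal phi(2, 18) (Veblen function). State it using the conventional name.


phi(2, 18):
phi(2, beta) = zeta_beta (the beta-th zeta number, fixed point of epsilon).
phi(2, 18) = zeta_18

zeta_18


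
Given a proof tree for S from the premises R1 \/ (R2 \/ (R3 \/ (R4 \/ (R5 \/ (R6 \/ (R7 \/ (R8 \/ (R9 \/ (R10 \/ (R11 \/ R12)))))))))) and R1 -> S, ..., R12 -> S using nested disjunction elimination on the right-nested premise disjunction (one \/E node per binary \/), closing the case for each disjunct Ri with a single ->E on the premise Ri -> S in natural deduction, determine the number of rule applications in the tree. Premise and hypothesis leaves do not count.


The premise R1 \/ (R2 \/ (R3 \/ (R4 \/ (R5 \/ (R6 \/ (R7 \/ (R8 \/ (R9 \/ (R10 \/ (R11 \/ R12)))))))))) contains 12 disjuncts, hence 11 binary \/ connectives.
- Each binary \/ is eliminated once: 11 \/E nodes.
- Each of the 12 cases Ri derives S by one ->E with Ri -> S: 12 ->E nodes.
Total = 11 + 12 = 23

23


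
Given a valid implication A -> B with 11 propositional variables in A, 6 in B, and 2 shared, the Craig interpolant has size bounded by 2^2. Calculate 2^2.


Shared atoms = 2
Craig interpolant size bound = 2^2
= 4

4


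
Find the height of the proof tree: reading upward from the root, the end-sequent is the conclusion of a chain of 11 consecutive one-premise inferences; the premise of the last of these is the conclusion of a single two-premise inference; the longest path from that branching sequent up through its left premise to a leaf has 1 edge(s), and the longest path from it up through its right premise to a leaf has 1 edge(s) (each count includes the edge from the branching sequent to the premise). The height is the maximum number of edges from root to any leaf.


Longest path through the left premise: 1 edges (measured from the branching sequent)
Longest path through the right premise: 1 edges
Height of the subtree rooted at the branching sequent: max(1, 1) = 1
The branching sequent sits 11 edges above the root (the chain of one-premise inferences), so height = 1 + 11 = 12

12


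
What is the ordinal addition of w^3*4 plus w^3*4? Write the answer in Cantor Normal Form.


Ordinal addition w^3*4 + w^3*4:
Both terms have the same exponent 3.
w^e*c + w^e*d = w^e*(c+d).
Result = w^3*(4+4) = w^3*8

w^3*8


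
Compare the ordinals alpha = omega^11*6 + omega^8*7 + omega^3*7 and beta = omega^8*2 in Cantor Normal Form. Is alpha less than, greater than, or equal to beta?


Compare term by term from highest exponent:
alpha = omega^11*6 + omega^8*7 + omega^3*7
beta = omega^8*2
Term 1: alpha has omega^11*6, beta has omega^8*2
Term 2: alpha has omega^8*7, beta has omega^0*0
Term 3: alpha has omega^3*7, beta has omega^0*0
Result: alpha > beta

alpha > beta


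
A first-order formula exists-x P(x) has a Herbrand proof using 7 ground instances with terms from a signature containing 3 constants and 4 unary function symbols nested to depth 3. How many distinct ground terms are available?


Herbrand terms by depth:
Depth 0: 3 constants
Depth 1: 12 new terms (running total: 15)
Depth 2: 48 new terms (running total: 63)
Depth 3: 192 new terms (running total: 255)
Total distinct ground terms = 255

255


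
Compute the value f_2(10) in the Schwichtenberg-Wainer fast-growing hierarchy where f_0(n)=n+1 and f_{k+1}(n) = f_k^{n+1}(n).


f_2(10) = f_1^11(10)
f_1(m) = 2m + 1.
Iterating: f_1^k(n) = 2^k*(n+1) - 1.
f_2(10) = 2^11*(10+1) - 1 = 2048*11 - 1 = 22527

22527


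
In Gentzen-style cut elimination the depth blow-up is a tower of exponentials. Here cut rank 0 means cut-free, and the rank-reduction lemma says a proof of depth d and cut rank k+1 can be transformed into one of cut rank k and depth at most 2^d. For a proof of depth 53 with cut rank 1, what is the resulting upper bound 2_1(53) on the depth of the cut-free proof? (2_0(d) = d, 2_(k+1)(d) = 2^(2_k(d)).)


Each rank reduction sends depth d to at most 2^d; cut rank r needs r reductions.
2_0(53) = 53
2_1(53) = 2^53 = 9007199254740992
Cut-free depth bound = 9007199254740992

9007199254740992


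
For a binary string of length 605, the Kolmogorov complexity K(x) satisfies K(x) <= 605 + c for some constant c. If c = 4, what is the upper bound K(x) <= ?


K(x) <= |x| + c = 605 + 4 = 609

609


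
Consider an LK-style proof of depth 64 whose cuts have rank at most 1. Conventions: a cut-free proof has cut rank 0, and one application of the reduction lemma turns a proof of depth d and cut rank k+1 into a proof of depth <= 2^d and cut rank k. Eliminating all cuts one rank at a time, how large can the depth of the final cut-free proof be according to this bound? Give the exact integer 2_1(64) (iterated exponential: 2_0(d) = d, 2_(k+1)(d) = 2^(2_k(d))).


Each rank reduction sends depth d to at most 2^d; cut rank r needs r reductions.
2_0(64) = 64
2_1(64) = 2^64 = 18446744073709551616
Cut-free depth bound = 18446744073709551616

18446744073709551616


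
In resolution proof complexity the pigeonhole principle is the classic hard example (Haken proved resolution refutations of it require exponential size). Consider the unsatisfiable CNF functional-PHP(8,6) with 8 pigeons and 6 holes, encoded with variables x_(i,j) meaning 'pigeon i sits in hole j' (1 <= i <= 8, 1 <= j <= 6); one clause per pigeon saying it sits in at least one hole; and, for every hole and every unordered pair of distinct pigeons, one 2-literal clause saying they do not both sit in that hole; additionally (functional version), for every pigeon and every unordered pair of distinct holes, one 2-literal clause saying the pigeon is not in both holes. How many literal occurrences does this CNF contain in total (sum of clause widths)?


functional-PHP(8,6): 8 pigeons, 6 holes, 8*6 = 48 variables.
- pigeon clauses: one per pigeon -> 8 clauses of width 6 -> 48 literals
- hole clauses: 6 holes * C(8,2) = 6 * 28 -> 168 clauses of width 2 -> 336 literals
- functional clauses: 8 pigeons * C(6,2) = 8 * 15 -> 120 clauses of width 2 -> 240 literals
Total literal occurrences = 48 + 336 + 240 = 624

624


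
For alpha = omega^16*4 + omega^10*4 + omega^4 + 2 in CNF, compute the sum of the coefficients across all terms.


CNF: omega^16*4 + omega^10*4 + omega^4 + 2
Coefficients: 4 + 4 + 1 + 2 = 11

11


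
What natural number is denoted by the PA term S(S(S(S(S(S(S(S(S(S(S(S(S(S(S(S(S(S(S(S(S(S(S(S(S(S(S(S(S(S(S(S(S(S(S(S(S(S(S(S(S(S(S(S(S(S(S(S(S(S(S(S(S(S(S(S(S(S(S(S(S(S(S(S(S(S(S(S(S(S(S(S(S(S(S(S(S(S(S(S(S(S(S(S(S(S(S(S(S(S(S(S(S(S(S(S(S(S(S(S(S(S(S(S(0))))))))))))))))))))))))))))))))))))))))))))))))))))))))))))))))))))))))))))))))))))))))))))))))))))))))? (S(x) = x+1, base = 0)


Counting successors applied to 0:
104 applications of S to 0 = 104

104


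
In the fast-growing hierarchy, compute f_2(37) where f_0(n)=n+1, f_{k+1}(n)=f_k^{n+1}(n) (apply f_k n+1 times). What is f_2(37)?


f_2(37) = f_1^38(37)
f_1(m) = 2m + 1.
Iterating: f_1^k(n) = 2^k*(n+1) - 1.
f_2(37) = 2^38*(37+1) - 1 = 274877906944*38 - 1 = 10445360463871

10445360463871


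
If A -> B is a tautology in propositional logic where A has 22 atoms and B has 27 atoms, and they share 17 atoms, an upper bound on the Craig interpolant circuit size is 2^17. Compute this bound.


Shared atoms = 17
Craig interpolant size bound = 2^17
= 131072

131072


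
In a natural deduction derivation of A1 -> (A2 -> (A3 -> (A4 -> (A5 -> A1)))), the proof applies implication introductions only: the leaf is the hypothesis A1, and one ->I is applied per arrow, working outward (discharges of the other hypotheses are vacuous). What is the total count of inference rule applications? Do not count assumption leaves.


The formula has 5 arrows (->); its innermost consequent A1 is one of the antecedents,
so the proof starts from the hypothesis leaf A1 (not a rule application) and closes one arrow per ->I.
Building A1 -> (A2 -> (A3 -> (A4 -> (A5 -> A1)))) therefore takes 5 nested implication introductions.
Total inference nodes = 5

5


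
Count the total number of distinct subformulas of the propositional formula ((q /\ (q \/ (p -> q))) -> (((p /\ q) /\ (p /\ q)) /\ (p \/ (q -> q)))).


Formula: ((q /\ (q \/ (p -> q))) -> (((p /\ q) /\ (p /\ q)) /\ (p \/ (q -> q))))
Subformulas found:
  1. q
  2. p
  3. (q -> q)
  4. (p /\ q)
  5. (p -> q)
  6. (p \/ (q -> q))
  7. (q \/ (p -> q))
  8. (q /\ (q \/ (p -> q)))
  9. ((p /\ q) /\ (p /\ q))
  10. (((p /\ q) /\ (p /\ q)) /\ (p \/ (q -> q)))
  11. ((q /\ (q \/ (p -> q))) -> (((p /\ q) /\ (p /\ q)) /\ (p \/ (q -> q))))
Total distinct subformulas = 11

11


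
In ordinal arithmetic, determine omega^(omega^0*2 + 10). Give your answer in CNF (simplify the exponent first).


omega^(omega^0*2 + 10):
omega^0 = 1, so the exponent is 2 + 10 = 12 (finite ordinal addition).
Result = omega^12, already a single CNF term.

omega^12


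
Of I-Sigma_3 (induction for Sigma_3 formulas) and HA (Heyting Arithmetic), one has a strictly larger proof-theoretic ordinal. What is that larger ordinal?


Proof-theoretic ordinal of I-Sigma_3 (induction for Sigma_3 formulas): omega^(omega^(omega^omega))
Proof-theoretic ordinal of HA (Heyting Arithmetic): epsilon_0
Comparing: omega^(omega^(omega^omega)) < epsilon_0.
The larger ordinal is epsilon_0 (from HA (Heyting Arithmetic)).

epsilon_0


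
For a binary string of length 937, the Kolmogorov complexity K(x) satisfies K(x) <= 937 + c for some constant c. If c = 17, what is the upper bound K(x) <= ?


K(x) <= |x| + c = 937 + 17 = 954

954


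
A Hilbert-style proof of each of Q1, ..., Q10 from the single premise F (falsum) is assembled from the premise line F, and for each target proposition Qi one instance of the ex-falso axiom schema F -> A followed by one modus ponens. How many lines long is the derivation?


Ex falso, line by line:
- 1 premise line (F)
- 10 targets, each needing 1 axiom instance (F -> Qi) + 1 MP = 2 lines: 2 * 10 = 20
Total = 1 + 20 = 21 lines.

21


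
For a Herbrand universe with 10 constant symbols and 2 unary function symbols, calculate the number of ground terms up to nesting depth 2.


Herbrand terms by depth:
Depth 0: 10 constants
Depth 1: 20 new terms (running total: 30)
Depth 2: 40 new terms (running total: 70)
Total distinct ground terms = 70

70


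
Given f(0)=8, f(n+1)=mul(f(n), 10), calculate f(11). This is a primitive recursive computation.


f(0) = 8
f(1) = mul(f(0), 10) = mul(8, 10) = 80
f(2) = mul(f(1), 10) = mul(80, 10) = 800
f(3) = mul(f(2), 10) = mul(800, 10) = 8000
f(4) = mul(f(3), 10) = mul(8000, 10) = 80000
f(5) = mul(f(4), 10) = mul(80000, 10) = 800000
f(6) = mul(f(5), 10) = mul(800000, 10) = 8000000
f(7) = mul(f(6), 10) = mul(8000000, 10) = 80000000
f(8) = mul(f(7), 10) = mul(80000000, 10) = 800000000
f(9) = mul(f(8), 10) = mul(800000000, 10) = 8000000000
f(10) = mul(f(9), 10) = mul(8000000000, 10) = 80000000000
f(11) = mul(f(10), 10) = mul(80000000000, 10) = 800000000000


800000000000


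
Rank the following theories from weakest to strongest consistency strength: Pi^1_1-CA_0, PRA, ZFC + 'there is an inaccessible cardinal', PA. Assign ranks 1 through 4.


Ordering by consistency strength:
1. PRA
2. PA
3. Pi^1_1-CA_0
4. ZFC + 'there is an inaccessible cardinal'


Pi^1_1-CA_0=3, PRA=1, ZFC + 'there is an inaccessible cardinal'=4, PA=2


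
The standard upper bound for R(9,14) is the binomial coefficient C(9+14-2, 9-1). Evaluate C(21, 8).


R(9,14) <= C(9+14-2, 9-1) = C(21, 8)
C(21, 8) = 21! / (8! * 13!)
= 203490

203490


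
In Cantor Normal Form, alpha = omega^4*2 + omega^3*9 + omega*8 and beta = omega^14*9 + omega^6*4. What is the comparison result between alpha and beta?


Compare term by term from highest exponent:
alpha = omega^4*2 + omega^3*9 + omega*8
beta = omega^14*9 + omega^6*4
Term 1: alpha has omega^4*2, beta has omega^14*9
Term 2: alpha has omega^3*9, beta has omega^6*4
Term 3: alpha has omega^1*8, beta has omega^0*0
Result: alpha < beta

alpha < beta


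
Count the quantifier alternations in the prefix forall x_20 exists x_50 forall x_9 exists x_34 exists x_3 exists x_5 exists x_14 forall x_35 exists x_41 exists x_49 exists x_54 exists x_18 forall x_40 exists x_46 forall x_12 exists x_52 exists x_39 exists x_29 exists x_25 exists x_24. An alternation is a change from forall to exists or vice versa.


Walk the prefix and count type changes:
  position 1: forall -> exists <-- alternation
  position 2: exists -> forall <-- alternation
  position 3: forall -> exists <-- alternation
  position 4: exists -> exists
  position 5: exists -> exists
  position 6: exists -> exists
  position 7: exists -> forall <-- alternation
  position 8: forall -> exists <-- alternation
  position 9: exists -> exists
  position 10: exists -> exists
  position 11: exists -> exists
  position 12: exists -> forall <-- alternation
  position 13: forall -> exists <-- alternation
  position 14: exists -> forall <-- alternation
  position 15: forall -> exists <-- alternation
  position 16: exists -> exists
  position 17: exists -> exists
  position 18: exists -> exists
  position 19: exists -> exists
Total alternations = 9

9


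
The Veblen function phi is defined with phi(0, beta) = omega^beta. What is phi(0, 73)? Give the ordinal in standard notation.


phi(0, 73):
phi(0, beta) = omega^beta by definition.
phi(0, 73) = omega^73

omega^73


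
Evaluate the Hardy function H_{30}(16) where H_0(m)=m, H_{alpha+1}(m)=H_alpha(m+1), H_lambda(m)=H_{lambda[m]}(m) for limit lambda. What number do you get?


H_30(16):
For finite ordinals k, H_k(n) = n + k (each successor step adds 1).
H_30(16) = 16 + 30 = 46

46


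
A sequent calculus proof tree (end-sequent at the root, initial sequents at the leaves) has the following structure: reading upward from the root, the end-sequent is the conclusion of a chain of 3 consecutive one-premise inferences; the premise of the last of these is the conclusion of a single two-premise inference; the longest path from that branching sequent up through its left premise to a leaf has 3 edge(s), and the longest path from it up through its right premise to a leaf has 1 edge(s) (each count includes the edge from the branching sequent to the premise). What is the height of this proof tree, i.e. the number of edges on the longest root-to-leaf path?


Longest path through the left premise: 3 edges (measured from the branching sequent)
Longest path through the right premise: 1 edges
Height of the subtree rooted at the branching sequent: max(3, 1) = 3
The branching sequent sits 3 edges above the root (the chain of one-premise inferences), so height = 3 + 3 = 6

6


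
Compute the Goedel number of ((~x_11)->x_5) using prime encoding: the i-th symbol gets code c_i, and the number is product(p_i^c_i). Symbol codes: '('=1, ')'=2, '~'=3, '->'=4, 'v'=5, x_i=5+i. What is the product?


Formula: ((~x_11)->x_5)
Symbol codes: [1, 1, 3, 16, 2, 4, 10, 2]
Primes: [2, 3, 5, 7, 11, 13, 17, 19]
p_1^1 = 2^1 = 2
p_2^1 = 3^1 = 3
p_3^3 = 5^3 = 125
p_4^16 = 7^16 = 33232930569601
p_5^2 = 11^2 = 121
p_6^4 = 13^4 = 28561
p_7^10 = 17^10 = 2015993900449
p_8^2 = 19^2 = 361
Product = 62688098809249753354720654713871356750

62688098809249753354720654713871356750


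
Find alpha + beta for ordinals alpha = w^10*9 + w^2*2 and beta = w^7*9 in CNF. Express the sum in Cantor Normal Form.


Ordinal addition (w^10*9 + w^2*2) + w^7*9:
alpha's leading term has exponent 10 > beta's exponent 7, so it survives.
alpha's tail term has exponent 2 < beta's exponent 7, so it is absorbed by beta.
In ordinal addition, any term followed by a strictly larger-exponent term is absorbed.
Result = w^10*9 + w^7*9

w^10*9 + w^7*9


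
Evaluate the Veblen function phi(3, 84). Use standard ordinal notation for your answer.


phi(3, 84):
phi(3, beta) = eta_beta (the beta-th eta number, fixed point of zeta).
phi(3, 84) = eta_84

eta_84


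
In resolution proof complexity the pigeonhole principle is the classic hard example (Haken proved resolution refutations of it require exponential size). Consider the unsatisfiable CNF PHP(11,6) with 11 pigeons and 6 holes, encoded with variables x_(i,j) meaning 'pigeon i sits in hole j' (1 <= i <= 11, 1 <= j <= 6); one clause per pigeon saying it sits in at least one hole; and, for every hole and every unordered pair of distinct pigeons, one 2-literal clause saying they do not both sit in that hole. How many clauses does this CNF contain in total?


PHP(11,6): 11 pigeons, 6 holes, 11*6 = 66 variables.
- pigeon clauses: one per pigeon -> 11 clauses
- hole clauses: 6 holes * C(11,2) = 6 * 55 -> 330 clauses
Total clauses = 11 + 330 = 341

341


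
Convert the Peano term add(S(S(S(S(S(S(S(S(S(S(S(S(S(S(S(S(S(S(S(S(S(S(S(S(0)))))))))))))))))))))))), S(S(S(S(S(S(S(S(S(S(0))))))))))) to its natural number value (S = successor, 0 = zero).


add(S^24(0), S^10(0)):
S^24(0) = 24
S^10(0) = 10
24 + 10 = 34

34


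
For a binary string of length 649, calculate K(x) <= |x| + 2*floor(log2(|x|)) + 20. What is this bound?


floor(log2(649)) = 9
2 * 9 = 18
K(x) <= 649 + 18 + 20 = 687

687


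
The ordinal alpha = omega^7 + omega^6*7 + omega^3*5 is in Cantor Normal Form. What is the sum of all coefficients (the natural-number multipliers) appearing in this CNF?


CNF: omega^7 + omega^6*7 + omega^3*5
Coefficients: 1 + 7 + 5 = 13

13


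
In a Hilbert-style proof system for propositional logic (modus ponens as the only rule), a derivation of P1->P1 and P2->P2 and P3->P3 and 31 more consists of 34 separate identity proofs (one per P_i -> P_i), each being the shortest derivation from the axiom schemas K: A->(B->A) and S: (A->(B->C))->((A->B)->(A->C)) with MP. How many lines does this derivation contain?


The shortest proof of A->A from K and S in the Hilbert calculus has exactly 5 lines:
(1) K instance A->((A->A)->A), (2) S instance, (3) MP on 1,2, (4) K instance A->(A->A), (5) MP on 3,4.
For 34 independent identities: 34 * 5 = 170 lines total.

170


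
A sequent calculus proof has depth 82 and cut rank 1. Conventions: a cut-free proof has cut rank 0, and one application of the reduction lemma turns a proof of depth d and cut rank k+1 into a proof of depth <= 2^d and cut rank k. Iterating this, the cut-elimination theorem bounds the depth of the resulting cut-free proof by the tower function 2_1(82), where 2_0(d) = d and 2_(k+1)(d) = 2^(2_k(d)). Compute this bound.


Each rank reduction sends depth d to at most 2^d; cut rank r needs r reductions.
2_0(82) = 82
2_1(82) = 2^82 = 4835703278458516698824704
Cut-free depth bound = 4835703278458516698824704

4835703278458516698824704


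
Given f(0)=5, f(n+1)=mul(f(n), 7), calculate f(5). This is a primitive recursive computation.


f(0) = 5
f(1) = mul(f(0), 7) = mul(5, 7) = 35
f(2) = mul(f(1), 7) = mul(35, 7) = 245
f(3) = mul(f(2), 7) = mul(245, 7) = 1715
f(4) = mul(f(3), 7) = mul(1715, 7) = 12005
f(5) = mul(f(4), 7) = mul(12005, 7) = 84035


84035


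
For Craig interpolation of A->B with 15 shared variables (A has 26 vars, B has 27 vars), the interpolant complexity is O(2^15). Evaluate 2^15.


Shared atoms = 15
Craig interpolant size bound = 2^15
= 32768

32768


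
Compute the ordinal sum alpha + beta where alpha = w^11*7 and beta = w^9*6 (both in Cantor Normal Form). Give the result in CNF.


Ordinal addition w^11*7 + w^9*6:
Leading exponent of alpha (11) > leading exponent of beta (9).
Since alpha's term has higher exponent than beta's leading term,
the sum is simply alpha followed by beta.
Result = w^11*7 + w^9*6

w^11*7 + w^9*6


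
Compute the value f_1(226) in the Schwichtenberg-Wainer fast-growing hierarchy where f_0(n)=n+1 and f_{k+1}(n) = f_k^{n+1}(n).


f_1(226) = f_0^227(226)
f_0 adds 1 each time, applied 227 times.
f_1(226) = 226 + 227 = 453

453


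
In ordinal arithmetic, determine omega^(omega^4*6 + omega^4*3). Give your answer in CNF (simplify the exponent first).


omega^(omega^4*6 + omega^4*3):
Both terms of the exponent have the same exponent 4, so they merge: omega^4*6 + omega^4*3 = omega^4*(6+3) = omega^4*9.
omega raised to a CNF ordinal is a single CNF term: Result = omega^(omega^4*9)

omega^(omega^4*9)


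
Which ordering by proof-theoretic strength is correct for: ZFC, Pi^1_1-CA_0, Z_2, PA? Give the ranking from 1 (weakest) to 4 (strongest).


Ordering by consistency strength:
1. PA
2. Pi^1_1-CA_0
3. Z_2
4. ZFC


ZFC=4, Pi^1_1-CA_0=2, Z_2=3, PA=1


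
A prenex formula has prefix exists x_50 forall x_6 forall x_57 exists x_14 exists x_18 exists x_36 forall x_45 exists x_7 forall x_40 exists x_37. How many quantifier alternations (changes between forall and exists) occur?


Walk the prefix and count type changes:
  position 1: exists -> forall <-- alternation
  position 2: forall -> forall
  position 3: forall -> exists <-- alternation
  position 4: exists -> exists
  position 5: exists -> exists
  position 6: exists -> forall <-- alternation
  position 7: forall -> exists <-- alternation
  position 8: exists -> forall <-- alternation
  position 9: forall -> exists <-- alternation
Total alternations = 6

6


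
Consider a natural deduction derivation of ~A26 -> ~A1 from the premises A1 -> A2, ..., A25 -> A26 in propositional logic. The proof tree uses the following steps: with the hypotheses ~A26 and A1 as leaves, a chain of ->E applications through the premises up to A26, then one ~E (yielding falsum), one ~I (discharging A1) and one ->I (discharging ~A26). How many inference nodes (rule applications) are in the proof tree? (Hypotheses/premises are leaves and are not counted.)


From hypothesis A1, 25 ->E steps along the 25 premises yield A26.
~E with hypothesis ~A26 gives falsum (1 node); ~I discharging A1 gives ~A1 (1 node); ->I discharging ~A26 gives the goal (1 node).
Total = 25 + 3 = 28 inference nodes.

28


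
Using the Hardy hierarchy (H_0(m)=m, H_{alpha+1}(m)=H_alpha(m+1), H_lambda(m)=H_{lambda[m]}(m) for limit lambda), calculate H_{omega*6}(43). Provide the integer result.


H_{omega*6}(43):
For the Hardy hierarchy, H_{omega*k}(n) = 2^k * n.
2^6 = 64.
64 * 43 = 2752

2752


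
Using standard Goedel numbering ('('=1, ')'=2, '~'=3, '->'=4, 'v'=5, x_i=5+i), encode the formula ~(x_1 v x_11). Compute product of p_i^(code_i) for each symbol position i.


Formula: ~(x_1 v x_11)
Symbol codes: [3, 1, 6, 5, 16, 2]
Primes: [2, 3, 5, 7, 11, 13]
p_1^3 = 2^3 = 8
p_2^1 = 3^1 = 3
p_3^6 = 5^6 = 15625
p_4^5 = 7^5 = 16807
p_5^16 = 11^16 = 45949729863572161
p_6^2 = 13^2 = 169
Product = 48943061834656007016623625000

48943061834656007016623625000


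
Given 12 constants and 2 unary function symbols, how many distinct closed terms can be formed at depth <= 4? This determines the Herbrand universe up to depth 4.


Herbrand terms by depth:
Depth 0: 12 constants
Depth 1: 24 new terms (running total: 36)
Depth 2: 48 new terms (running total: 84)
Depth 3: 96 new terms (running total: 180)
Depth 4: 192 new terms (running total: 372)
Total distinct ground terms = 372

372


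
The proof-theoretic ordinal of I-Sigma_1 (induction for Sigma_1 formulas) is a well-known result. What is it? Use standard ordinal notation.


The proof-theoretic ordinal of I-Sigma_1 (induction for Sigma_1 formulas) is a standard result in ordinal analysis.
This ordinal is the supremum of order types of primitive recursive well-orderings
that the theory can prove to be well-ordered.
For I-Sigma_1 (induction for Sigma_1 formulas), the proof-theoretic ordinal is omega^omega.

omega^omega


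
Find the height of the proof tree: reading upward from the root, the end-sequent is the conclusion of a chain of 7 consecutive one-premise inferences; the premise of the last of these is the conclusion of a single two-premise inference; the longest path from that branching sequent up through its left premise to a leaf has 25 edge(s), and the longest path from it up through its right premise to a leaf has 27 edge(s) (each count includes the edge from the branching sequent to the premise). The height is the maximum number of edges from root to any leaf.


Longest path through the left premise: 25 edges (measured from the branching sequent)
Longest path through the right premise: 27 edges
Height of the subtree rooted at the branching sequent: max(25, 27) = 27
The branching sequent sits 7 edges above the root (the chain of one-premise inferences), so height = 27 + 7 = 34

34


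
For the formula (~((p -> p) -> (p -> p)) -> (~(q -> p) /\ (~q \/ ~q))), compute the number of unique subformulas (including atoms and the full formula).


Formula: (~((p -> p) -> (p -> p)) -> (~(q -> p) /\ (~q \/ ~q)))
Subformulas found:
  1. q
  2. p
  3. ~q
  4. (p -> p)
  5. (q -> p)
  6. ~(q -> p)
  7. (~q \/ ~q)
  8. ((p -> p) -> (p -> p))
  9. ~((p -> p) -> (p -> p))
  10. (~(q -> p) /\ (~q \/ ~q))
  11. (~((p -> p) -> (p -> p)) -> (~(q -> p) /\ (~q \/ ~q)))
Total distinct subformulas = 11

11


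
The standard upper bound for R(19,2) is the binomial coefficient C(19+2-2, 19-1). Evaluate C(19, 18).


R(19,2) <= C(19+2-2, 19-1) = C(19, 18)
C(19, 18) = 19! / (18! * 1!)
= 19

19


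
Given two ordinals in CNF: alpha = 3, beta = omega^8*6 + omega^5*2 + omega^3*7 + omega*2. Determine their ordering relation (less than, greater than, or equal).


Compare term by term from highest exponent:
alpha = 3
beta = omega^8*6 + omega^5*2 + omega^3*7 + omega*2
Term 1: alpha has omega^0*3, beta has omega^8*6
Term 2: alpha has omega^0*0, beta has omega^5*2
Term 3: alpha has omega^0*0, beta has omega^3*7
Term 4: alpha has omega^0*0, beta has omega^1*2
Result: alpha < beta

alpha < beta


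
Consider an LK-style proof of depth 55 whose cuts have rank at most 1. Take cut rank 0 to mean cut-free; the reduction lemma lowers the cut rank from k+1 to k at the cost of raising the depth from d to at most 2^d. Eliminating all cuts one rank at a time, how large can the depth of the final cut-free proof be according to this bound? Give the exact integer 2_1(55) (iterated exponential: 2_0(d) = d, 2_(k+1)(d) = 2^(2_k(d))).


Each rank reduction sends depth d to at most 2^d; cut rank r needs r reductions.
2_0(55) = 55
2_1(55) = 2^55 = 36028797018963968
Cut-free depth bound = 36028797018963968

36028797018963968


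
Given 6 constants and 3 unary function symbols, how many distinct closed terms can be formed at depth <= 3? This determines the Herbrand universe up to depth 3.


Herbrand terms by depth:
Depth 0: 6 constants
Depth 1: 18 new terms (running total: 24)
Depth 2: 54 new terms (running total: 78)
Depth 3: 162 new terms (running total: 240)
Total distinct ground terms = 240

240


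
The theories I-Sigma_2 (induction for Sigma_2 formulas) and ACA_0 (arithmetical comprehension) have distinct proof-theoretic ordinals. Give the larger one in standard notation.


Proof-theoretic ordinal of I-Sigma_2 (induction for Sigma_2 formulas): omega^(omega^omega)
Proof-theoretic ordinal of ACA_0 (arithmetical comprehension): epsilon_0
Comparing: omega^(omega^omega) < epsilon_0.
The larger ordinal is epsilon_0 (from ACA_0 (arithmetical comprehension)).

epsilon_0


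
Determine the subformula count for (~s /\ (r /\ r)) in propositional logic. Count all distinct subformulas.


Formula: (~s /\ (r /\ r))
Subformulas found:
  1. s
  2. r
  3. ~s
  4. (r /\ r)
  5. (~s /\ (r /\ r))
Total distinct subformulas = 5

5


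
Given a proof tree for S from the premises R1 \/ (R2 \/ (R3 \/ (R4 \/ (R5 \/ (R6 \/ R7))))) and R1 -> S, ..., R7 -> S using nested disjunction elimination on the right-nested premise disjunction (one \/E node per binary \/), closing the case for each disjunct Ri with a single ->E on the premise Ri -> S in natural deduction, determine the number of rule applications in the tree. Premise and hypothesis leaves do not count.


The premise R1 \/ (R2 \/ (R3 \/ (R4 \/ (R5 \/ (R6 \/ R7))))) contains 7 disjuncts, hence 6 binary \/ connectives.
- Each binary \/ is eliminated once: 6 \/E nodes.
- Each of the 7 cases Ri derives S by one ->E with Ri -> S: 7 ->E nodes.
Total = 6 + 7 = 13

13


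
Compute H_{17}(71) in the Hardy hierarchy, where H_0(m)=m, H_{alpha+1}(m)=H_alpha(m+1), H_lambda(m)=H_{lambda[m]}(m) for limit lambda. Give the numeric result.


H_17(71):
For finite ordinals k, H_k(n) = n + k (each successor step adds 1).
H_17(71) = 71 + 17 = 88

88


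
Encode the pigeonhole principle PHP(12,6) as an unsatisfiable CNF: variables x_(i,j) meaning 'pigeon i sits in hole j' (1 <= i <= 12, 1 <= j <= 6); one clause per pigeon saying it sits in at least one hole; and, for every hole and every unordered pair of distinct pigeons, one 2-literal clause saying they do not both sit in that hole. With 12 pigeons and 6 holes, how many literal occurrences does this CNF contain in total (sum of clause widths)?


PHP(12,6): 12 pigeons, 6 holes, 12*6 = 72 variables.
- pigeon clauses: one per pigeon -> 12 clauses of width 6 -> 72 literals
- hole clauses: 6 holes * C(12,2) = 6 * 66 -> 396 clauses of width 2 -> 792 literals
Total literal occurrences = 72 + 792 = 864

864


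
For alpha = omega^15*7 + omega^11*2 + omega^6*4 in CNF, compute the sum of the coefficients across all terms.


CNF: omega^15*7 + omega^11*2 + omega^6*4
Coefficients: 7 + 2 + 4 = 13

13


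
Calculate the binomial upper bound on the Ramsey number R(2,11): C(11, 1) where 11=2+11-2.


R(2,11) <= C(2+11-2, 2-1) = C(11, 1)
C(11, 1) = 11! / (1! * 10!)
= 11

11


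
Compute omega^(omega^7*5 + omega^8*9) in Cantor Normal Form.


omega^(omega^7*5 + omega^8*9):
In ordinal addition a term is absorbed by a following term of strictly larger exponent: 7 < 8, so omega^7*5 + omega^8*9 = omega^8*9.
omega raised to a CNF ordinal is a single CNF term: Result = omega^(omega^8*9)

omega^(omega^8*9)


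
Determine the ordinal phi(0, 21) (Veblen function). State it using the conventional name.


phi(0, 21):
phi(0, beta) = omega^beta by definition.
phi(0, 21) = omega^21

omega^21


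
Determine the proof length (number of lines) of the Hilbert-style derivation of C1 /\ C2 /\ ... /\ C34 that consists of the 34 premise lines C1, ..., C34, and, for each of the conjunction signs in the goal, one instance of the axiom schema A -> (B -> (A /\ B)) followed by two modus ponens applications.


Conjoining 34 premises:
- 34 premise lines
- the goal has 33 conjunction signs; each costs 1 axiom instance + 2 MP = 3 lines: 3 * 33 = 99
Total = 34 + 99 = 133 lines.

133


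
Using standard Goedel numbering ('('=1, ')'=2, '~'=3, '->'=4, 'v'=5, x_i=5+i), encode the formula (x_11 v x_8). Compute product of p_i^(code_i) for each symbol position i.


Formula: (x_11 v x_8)
Symbol codes: [1, 16, 5, 13, 2]
Primes: [2, 3, 5, 7, 11]
p_1^1 = 2^1 = 2
p_2^16 = 3^16 = 43046721
p_3^5 = 5^5 = 3125
p_4^13 = 7^13 = 96889010407
p_5^2 = 11^2 = 121
Product = 3154132862960645494293750

3154132862960645494293750


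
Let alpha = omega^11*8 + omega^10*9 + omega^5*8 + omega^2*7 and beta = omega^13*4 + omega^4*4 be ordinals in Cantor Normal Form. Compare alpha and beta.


Compare term by term from highest exponent:
alpha = omega^11*8 + omega^10*9 + omega^5*8 + omega^2*7
beta = omega^13*4 + omega^4*4
Term 1: alpha has omega^11*8, beta has omega^13*4
Term 2: alpha has omega^10*9, beta has omega^4*4
Term 3: alpha has omega^5*8, beta has omega^0*0
Term 4: alpha has omega^2*7, beta has omega^0*0
Result: alpha < beta

alpha < beta


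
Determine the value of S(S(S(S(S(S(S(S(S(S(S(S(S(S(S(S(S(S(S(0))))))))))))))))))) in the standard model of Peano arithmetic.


Counting successors applied to 0:
19 applications of S to 0 = 19

19


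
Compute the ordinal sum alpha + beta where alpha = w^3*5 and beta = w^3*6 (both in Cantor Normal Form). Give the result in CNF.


Ordinal addition w^3*5 + w^3*6:
Both terms have the same exponent 3.
w^e*c + w^e*d = w^e*(c+d).
Result = w^3*(5+6) = w^3*11

w^3*11


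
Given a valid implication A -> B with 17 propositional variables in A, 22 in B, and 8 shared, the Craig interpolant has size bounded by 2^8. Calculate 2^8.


Shared atoms = 8
Craig interpolant size bound = 2^8
= 256

256


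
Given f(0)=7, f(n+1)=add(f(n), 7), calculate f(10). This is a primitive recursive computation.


f(0) = 7
f(1) = add(f(0), 7) = add(7, 7) = 14
f(2) = add(f(1), 7) = add(14, 7) = 21
f(3) = add(f(2), 7) = add(21, 7) = 28
f(4) = add(f(3), 7) = add(28, 7) = 35
f(5) = add(f(4), 7) = add(35, 7) = 42
f(6) = add(f(5), 7) = add(42, 7) = 49
f(7) = add(f(6), 7) = add(49, 7) = 56
f(8) = add(f(7), 7) = add(56, 7) = 63
f(9) = add(f(8), 7) = add(63, 7) = 70
f(10) = add(f(9), 7) = add(70, 7) = 77


77


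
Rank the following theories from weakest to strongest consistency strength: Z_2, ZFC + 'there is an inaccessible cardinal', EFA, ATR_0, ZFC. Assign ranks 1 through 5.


Ordering by consistency strength:
1. EFA
2. ATR_0
3. Z_2
4. ZFC
5. ZFC + 'there is an inaccessible cardinal'


Z_2=3, ZFC + 'there is an inaccessible cardinal'=5, EFA=1, ATR_0=2, ZFC=4


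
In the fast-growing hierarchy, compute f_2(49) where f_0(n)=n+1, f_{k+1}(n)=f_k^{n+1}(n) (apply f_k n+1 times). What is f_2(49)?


f_2(49) = f_1^50(49)
f_1(m) = 2m + 1.
Iterating: f_1^k(n) = 2^k*(n+1) - 1.
f_2(49) = 2^50*(49+1) - 1 = 1125899906842624*50 - 1 = 56294995342131199

56294995342131199


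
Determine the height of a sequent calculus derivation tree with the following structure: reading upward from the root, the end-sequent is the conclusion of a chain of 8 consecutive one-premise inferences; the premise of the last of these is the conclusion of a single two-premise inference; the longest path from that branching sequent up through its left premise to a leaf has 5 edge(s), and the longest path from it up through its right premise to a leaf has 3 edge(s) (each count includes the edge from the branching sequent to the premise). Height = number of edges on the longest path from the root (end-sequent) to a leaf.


Longest path through the left premise: 5 edges (measured from the branching sequent)
Longest path through the right premise: 3 edges
Height of the subtree rooted at the branching sequent: max(5, 3) = 5
The branching sequent sits 8 edges above the root (the chain of one-premise inferences), so height = 5 + 8 = 13

13


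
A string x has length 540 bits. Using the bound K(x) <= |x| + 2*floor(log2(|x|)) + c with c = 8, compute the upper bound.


floor(log2(540)) = 9
2 * 9 = 18
K(x) <= 540 + 18 + 8 = 566

566


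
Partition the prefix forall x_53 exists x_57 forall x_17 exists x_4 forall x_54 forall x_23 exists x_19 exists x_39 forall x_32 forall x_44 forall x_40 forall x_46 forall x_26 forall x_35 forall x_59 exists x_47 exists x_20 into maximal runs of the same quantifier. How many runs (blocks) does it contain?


Alternations = 7.
Blocks = alternations + 1 = 8

8


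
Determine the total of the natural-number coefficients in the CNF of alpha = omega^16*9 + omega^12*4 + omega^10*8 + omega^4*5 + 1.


CNF: omega^16*9 + omega^12*4 + omega^10*8 + omega^4*5 + 1
Coefficients: 9 + 4 + 8 + 5 + 1 = 27

27


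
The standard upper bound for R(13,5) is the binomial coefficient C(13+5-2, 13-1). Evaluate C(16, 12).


R(13,5) <= C(13+5-2, 13-1) = C(16, 12)
C(16, 12) = 16! / (12! * 4!)
= 1820

1820
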